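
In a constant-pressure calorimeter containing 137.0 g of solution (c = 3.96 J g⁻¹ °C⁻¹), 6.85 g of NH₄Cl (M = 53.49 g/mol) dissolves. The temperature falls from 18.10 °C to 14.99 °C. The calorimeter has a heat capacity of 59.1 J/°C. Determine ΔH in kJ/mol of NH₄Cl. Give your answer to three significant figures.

ΔH = 14.6 kJ/mol

|ΔT| = |14.99 − 18.10| = 3.11 °C
|q_surr| = (137.0 × 3.96 + 59.1) × 3.11 = 601.62 × 3.11 = 1871 J
n(NH₄Cl) = 6.85 / 53.49 = 0.1281 mol
Temperature fell, so q_rxn = +|q_surr| = 1.871 kJ
ΔH = q_rxn / n = 14.61 kJ/mol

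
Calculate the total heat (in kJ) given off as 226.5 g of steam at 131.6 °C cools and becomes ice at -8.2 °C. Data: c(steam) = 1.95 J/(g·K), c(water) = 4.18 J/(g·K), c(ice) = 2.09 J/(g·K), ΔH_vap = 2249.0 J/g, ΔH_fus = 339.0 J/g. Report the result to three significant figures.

q1 (cool steam 131.6→100 °C): 226.5 × 1.95 × 31.6 = 13957 J
q2 (condense at 100 °C): 226.5 × 2249.0 = 509399 J
q3 (cool water 100→0 °C): 226.5 × 4.18 × 100.0 = 94677 J
q4 (freeze at 0 °C): 226.5 × 339.0 = 76784 J
q5 (cool ice 0→-8.2 °C): 226.5 × 2.09 × 8.2 = 3882 J
Total: 13957 + 509399 + 94677 + 76784 + 3882 = 698699 J = 699 kJ

q = 699 kJ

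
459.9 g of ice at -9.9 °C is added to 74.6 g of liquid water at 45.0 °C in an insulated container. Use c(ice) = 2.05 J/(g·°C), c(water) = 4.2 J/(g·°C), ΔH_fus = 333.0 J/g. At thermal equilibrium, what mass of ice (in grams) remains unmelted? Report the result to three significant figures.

Heat to warm all ice to 0 °C: 459.9×2.05×9.9 = 9333.7 J
Heat released by water cooling to 0 °C: 74.6×4.2×45.0 = 14099 J
14099 J < 9333.7 + 459.9×333.0 = 162480.4 J, so not all ice melts; final T = 0 °C.
Heat left for melting: 14099 − 9333.7 = 4765.3 J
Mass melted = 4765.3 / 333.0 = 14.31 g
Ice remaining = 459.9 − 14.31 = 445.59 g

m_ice remaining = 446 g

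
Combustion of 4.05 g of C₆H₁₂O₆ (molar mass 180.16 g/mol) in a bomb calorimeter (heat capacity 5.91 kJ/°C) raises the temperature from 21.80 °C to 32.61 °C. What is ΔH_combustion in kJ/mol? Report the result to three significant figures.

ΔT = 32.61 − 21.80 = 10.81 °C
q_cal = C_cal × ΔT = 5.91 × 10.81 = 63.8871 kJ
n = 4.05 / 180.16 = 0.02248 mol
q_rxn = −q_cal = -63.8871 kJ
ΔH = -63.8871 / 0.02248 = -2842 kJ/mol

ΔH = -2840 kJ/mol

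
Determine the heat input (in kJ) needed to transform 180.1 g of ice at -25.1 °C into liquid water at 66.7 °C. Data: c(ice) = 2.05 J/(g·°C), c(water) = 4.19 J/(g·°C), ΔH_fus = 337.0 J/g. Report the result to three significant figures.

q1 (heat ice -25.1→0.0 °C): 180.1 × 2.05 × 25.1 = 9267 J
q2 (melt at 0 °C): 180.1 × 337.0 = 60694 J
q3 (heat water 0.0→66.7 °C): 180.1 × 4.19 × 66.7 = 50333 J
Total: 9267 + 60694 + 50333 = 120294 J = 120 kJ

q = 120 kJ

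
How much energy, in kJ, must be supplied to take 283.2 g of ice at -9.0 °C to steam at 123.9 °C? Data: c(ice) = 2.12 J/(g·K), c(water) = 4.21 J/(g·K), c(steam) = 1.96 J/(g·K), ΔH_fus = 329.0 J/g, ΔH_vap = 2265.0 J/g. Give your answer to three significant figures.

q1 (heat ice -9.0→0.0 °C): 283.2 × 2.12 × 9.0 = 5403 J
q2 (melt at 0 °C): 283.2 × 329.0 = 93173 J
q3 (heat water 0.0→100.0 °C): 283.2 × 4.21 × 100.0 = 119227 J
q4 (vaporize at 100 °C): 283.2 × 2265.0 = 641448 J
q5 (heat steam 100.0→123.9 °C): 283.2 × 1.96 × 23.9 = 13266 J
Total: 5403 + 93173 + 119227 + 641448 + 13266 = 872517 J = 873 kJ

q = 873 kJ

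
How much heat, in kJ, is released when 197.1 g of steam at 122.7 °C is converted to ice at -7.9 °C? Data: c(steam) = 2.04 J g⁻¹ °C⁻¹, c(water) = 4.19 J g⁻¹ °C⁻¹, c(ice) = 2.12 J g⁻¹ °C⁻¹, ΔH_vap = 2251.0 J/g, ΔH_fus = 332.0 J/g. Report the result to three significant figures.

q1 (cool steam 122.7→100 °C): 197.1 × 2.04 × 22.7 = 9127 J
q2 (condense at 100 °C): 197.1 × 2251.0 = 443672 J
q3 (cool water 100→0 °C): 197.1 × 4.19 × 100.0 = 82585 J
q4 (freeze at 0 °C): 197.1 × 332.0 = 65437 J
q5 (cool ice 0→-7.9 °C): 197.1 × 2.12 × 7.9 = 3301 J
Total: 9127 + 443672 + 82585 + 65437 + 3301 = 604122 J = 604 kJ

q = 604 kJ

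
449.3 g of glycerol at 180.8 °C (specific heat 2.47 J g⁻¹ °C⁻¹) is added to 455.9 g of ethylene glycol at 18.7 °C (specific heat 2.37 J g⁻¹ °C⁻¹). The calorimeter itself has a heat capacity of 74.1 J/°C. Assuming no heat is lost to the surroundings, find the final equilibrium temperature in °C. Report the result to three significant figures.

Heat lost by glycerol = heat gained by ethylene glycol + calorimeter.
(449.3)(2.47)(180.8 − T) = [(455.9)(2.37) + 74.1](T − 18.7)
1109.771 (180.8 − T) = 1154.583 (T − 18.7)
200650 − 1109.771 T = 1154.583 T − 21591
222241 = 2264.354 T
T = 98.148 °C

T_f = 98.1 °C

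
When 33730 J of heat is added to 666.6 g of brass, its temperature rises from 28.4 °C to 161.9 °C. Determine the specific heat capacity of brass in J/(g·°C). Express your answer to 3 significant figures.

c = q / (m ΔT) = 33730 / (666.6 × 133.5)
c = 33730 / 88991.1 = 0.379 J/(g·°C)

c = 0.379 J/(g·°C)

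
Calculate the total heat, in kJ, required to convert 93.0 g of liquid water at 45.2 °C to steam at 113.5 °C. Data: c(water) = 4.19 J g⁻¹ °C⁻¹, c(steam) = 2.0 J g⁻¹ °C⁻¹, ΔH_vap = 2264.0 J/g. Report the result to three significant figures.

q = 234 kJ

q1 (heat water 45.2→100.0 °C): 93.0 × 4.19 × 54.8 = 21354 J
q2 (vaporize at 100 °C): 93.0 × 2264.0 = 210552 J
q3 (heat steam 100.0→113.5 °C): 93.0 × 2.0 × 13.5 = 2511 J
Total: 21354 + 210552 + 2511 = 234417 J = 234 kJ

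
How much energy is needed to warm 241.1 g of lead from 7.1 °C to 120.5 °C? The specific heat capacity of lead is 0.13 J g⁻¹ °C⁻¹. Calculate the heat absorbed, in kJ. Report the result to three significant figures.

q = 3.55 kJ

q = m c ΔT = 241.1 × 0.13 × (120.5 − 7.1)
q = 241.1 × 0.13 × 113.4 = 3554 J = 3.55 kJ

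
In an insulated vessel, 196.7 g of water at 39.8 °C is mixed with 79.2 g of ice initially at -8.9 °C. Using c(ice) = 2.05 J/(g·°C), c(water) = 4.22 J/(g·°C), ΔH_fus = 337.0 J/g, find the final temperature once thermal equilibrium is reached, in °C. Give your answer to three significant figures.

Heat to bring ice to 0 °C and melt it: q₁ = 79.2×2.05×8.9 + 79.2×337.0 = 28135 J
Heat the water can supply cooling to 0 °C: 196.7×4.22×39.8 = 33036.9 J > q₁, so all ice melts.
Energy balance: 196.7×4.22×(39.8 − T) = 28135 + 79.2×4.22×(T − 0)
830.074(39.8 − T) = 28135 + 334.224 T
33036.9 − 28135 = 1164.298 T
T = 4901.9 / 1164.298 = 4.210 °C

T_f = 4.21 °C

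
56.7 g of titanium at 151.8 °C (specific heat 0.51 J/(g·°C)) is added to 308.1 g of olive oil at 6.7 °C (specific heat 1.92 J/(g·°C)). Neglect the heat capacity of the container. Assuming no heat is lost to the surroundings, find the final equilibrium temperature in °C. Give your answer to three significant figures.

T_f = 13.5 °C

Heat lost by titanium = heat gained by olive oil.
(56.7)(0.51)(151.8 − T) = (308.1)(1.92)(T − 6.7)
28.917 (151.8 − T) = 591.552 (T − 6.7)
4389.6 − 28.917 T = 591.552 T − 3963.4
8353.0 = 620.469 T
T = 13.46 °C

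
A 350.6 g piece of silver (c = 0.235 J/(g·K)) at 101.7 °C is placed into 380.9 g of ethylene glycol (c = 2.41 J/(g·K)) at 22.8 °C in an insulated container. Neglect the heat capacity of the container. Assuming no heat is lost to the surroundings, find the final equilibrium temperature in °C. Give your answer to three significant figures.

T_f = 29.3 °C

Heat lost by silver = heat gained by ethylene glycol.
(350.6)(0.235)(101.7 − T) = (380.9)(2.41)(T − 22.8)
82.391 (101.7 − T) = 917.969 (T − 22.8)
8379.2 − 82.391 T = 917.969 T − 20930
29309.2 = 1000.360 T
T = 29.30 °C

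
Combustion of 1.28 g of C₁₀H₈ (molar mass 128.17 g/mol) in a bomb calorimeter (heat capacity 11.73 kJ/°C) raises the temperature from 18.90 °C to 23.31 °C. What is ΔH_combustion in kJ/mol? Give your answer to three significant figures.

ΔT = 23.31 − 18.90 = 4.41 °C
q_cal = C_cal × ΔT = 11.73 × 4.41 = 51.7293 kJ
n = 1.28 / 128.17 = 0.009987 mol
q_rxn = −q_cal = -51.7293 kJ
ΔH = -51.7293 / 0.009987 = -5180 kJ/mol

ΔH = -5180 kJ/mol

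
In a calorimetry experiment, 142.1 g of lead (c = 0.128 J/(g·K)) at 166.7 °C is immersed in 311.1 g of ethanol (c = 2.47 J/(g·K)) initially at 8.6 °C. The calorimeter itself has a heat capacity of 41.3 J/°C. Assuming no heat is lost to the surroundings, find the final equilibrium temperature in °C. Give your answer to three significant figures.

T_f = 12.1 °C

Heat lost by lead = heat gained by ethanol + calorimeter.
(142.1)(0.128)(166.7 − T) = [(311.1)(2.47) + 41.3](T − 8.6)
18.1888 (166.7 − T) = 809.717 (T − 8.6)
3032.1 − 18.1888 T = 809.717 T − 6963.6
9995.7 = 827.9058 T
T = 12.07 °C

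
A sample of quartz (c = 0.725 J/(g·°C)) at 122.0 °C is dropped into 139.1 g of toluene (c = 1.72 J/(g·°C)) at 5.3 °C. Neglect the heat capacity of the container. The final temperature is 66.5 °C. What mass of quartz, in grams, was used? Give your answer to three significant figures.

m = 364 g

q_gained = (139.1 × 1.72) × (66.5 − 5.3) = 14640 J
q_lost = m × 0.725 × (122.0 − 66.5) = 40.2375 m
m = 14640 / 40.2375 = 364 g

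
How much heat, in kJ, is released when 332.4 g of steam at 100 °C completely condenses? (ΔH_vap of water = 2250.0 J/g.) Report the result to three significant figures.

q = 748 kJ

q = m × ΔH_vap = 332.4 × 2250.0 = 747900 J = 748 kJ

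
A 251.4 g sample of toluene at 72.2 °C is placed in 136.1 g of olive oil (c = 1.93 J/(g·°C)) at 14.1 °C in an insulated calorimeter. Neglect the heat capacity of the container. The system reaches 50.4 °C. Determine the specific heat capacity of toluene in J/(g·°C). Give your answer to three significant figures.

c = 1.74 J/(g·°C)

q_gained = (136.1 × 1.93) × (50.4 − 14.1) = 9535 J
q_lost = 251.4 × c × (72.2 − 50.4) = 5480.52 c
Set equal: c = 9535 / 5480.52 = 1.74 J/(g·°C)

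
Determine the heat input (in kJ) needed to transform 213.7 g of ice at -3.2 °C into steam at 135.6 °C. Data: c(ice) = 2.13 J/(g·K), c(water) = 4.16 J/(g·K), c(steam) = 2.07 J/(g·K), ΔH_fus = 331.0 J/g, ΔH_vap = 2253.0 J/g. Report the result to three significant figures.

q = 658 kJ

q1 (heat ice -3.2→0.0 °C): 213.7 × 2.13 × 3.2 = 1457 J
q2 (melt at 0 °C): 213.7 × 331.0 = 70735 J
q3 (heat water 0.0→100.0 °C): 213.7 × 4.16 × 100.0 = 88899 J
q4 (vaporize at 100 °C): 213.7 × 2253.0 = 481466 J
q5 (heat steam 100.0→135.6 °C): 213.7 × 2.07 × 35.6 = 15748 J
Total: 1457 + 70735 + 88899 + 481466 + 15748 = 658305 J = 658 kJ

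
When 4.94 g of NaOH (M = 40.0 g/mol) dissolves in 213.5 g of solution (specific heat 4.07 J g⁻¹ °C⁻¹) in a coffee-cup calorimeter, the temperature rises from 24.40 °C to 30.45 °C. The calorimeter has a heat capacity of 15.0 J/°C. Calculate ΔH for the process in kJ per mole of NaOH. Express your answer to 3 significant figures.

ΔH = -43.3 kJ/mol

|ΔT| = |30.45 − 24.40| = 6.05 °C
|q_surr| = (213.5 × 4.07 + 15.0) × 6.05 = 883.945 × 6.05 = 5348 J
n(NaOH) = 4.94 / 40.0 = 0.1235 mol
Temperature rose, so q_rxn = −|q_surr| = -5.348 kJ
ΔH = q_rxn / n = -43.30 kJ/mol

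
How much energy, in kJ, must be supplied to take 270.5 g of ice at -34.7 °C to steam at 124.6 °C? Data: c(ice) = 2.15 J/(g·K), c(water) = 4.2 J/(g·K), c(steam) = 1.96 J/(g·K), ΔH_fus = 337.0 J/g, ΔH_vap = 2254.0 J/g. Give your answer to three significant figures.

q = 848 kJ

q1 (heat ice -34.7→0.0 °C): 270.5 × 2.15 × 34.7 = 20181 J
q2 (melt at 0 °C): 270.5 × 337.0 = 91159 J
q3 (heat water 0.0→100.0 °C): 270.5 × 4.2 × 100.0 = 113610 J
q4 (vaporize at 100 °C): 270.5 × 2254.0 = 609707 J
q5 (heat steam 100.0→124.6 °C): 270.5 × 1.96 × 24.6 = 13042 J
Total: 20181 + 91159 + 113610 + 609707 + 13042 = 847699 J = 848 kJ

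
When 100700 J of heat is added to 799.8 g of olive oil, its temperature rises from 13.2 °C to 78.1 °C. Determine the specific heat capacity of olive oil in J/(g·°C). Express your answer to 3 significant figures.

c = 1.94 J/(g·°C)

c = q / (m ΔT) = 100700 / (799.8 × 64.9)
c = 100700 / 51907.02 = 1.94 J/(g·°C)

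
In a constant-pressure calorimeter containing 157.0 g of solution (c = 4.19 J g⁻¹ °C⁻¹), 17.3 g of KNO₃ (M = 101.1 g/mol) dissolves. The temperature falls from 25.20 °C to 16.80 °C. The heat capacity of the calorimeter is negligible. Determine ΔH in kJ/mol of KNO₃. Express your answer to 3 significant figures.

ΔH = 32.3 kJ/mol

|ΔT| = |16.80 − 25.20| = 8.40 °C
|q_surr| = (157.0 × 4.19) × 8.40 = 657.83 × 8.40 = 5526 J
n(KNO₃) = 17.3 / 101.1 = 0.1711 mol
Temperature fell, so q_rxn = +|q_surr| = 5.526 kJ
ΔH = q_rxn / n = 32.30 kJ/mol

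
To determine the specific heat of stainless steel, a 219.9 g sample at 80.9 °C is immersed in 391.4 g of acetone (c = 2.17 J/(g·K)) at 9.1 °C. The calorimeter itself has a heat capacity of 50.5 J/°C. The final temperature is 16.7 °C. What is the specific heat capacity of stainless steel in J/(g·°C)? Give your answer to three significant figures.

c = 0.484 J/(g·°C)

q_gained = (391.4 × 2.17 + 50.5) × (16.7 − 9.1) = 6839 J
q_lost = 219.9 × c × (80.9 − 16.7) = 14117.58 c
Set equal: c = 6839 / 14117.58 = 0.484 J/(g·°C)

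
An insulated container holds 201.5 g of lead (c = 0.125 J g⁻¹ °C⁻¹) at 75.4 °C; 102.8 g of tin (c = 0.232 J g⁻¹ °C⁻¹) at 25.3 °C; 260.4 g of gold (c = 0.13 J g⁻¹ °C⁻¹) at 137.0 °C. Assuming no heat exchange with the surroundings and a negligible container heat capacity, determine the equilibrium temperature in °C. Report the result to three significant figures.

Σ mᵢcᵢ(T − Tᵢ) = 0  ⇒  T = Σ mᵢcᵢTᵢ / Σ mᵢcᵢ
Σ mᵢcᵢ = 201.5×0.125 + 102.8×0.232 + 260.4×0.13 = 82.8891
Σ mᵢcᵢTᵢ = 25.1875×75.4 + 23.8496×25.3 + 33.852×137.0 = 7140.3
T = 7140.3 / 82.8891 = 86.14 °C

T_f = 86.1 °C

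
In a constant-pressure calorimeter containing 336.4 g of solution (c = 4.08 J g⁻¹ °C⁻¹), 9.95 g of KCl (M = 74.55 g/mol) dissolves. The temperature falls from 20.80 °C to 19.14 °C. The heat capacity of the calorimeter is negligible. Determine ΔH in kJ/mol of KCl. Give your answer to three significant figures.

ΔH = 17.1 kJ/mol

|ΔT| = |19.14 − 20.80| = 1.66 °C
|q_surr| = (336.4 × 4.08) × 1.66 = 1372.512 × 1.66 = 2278 J
n(KCl) = 9.95 / 74.55 = 0.1335 mol
Temperature fell, so q_rxn = +|q_surr| = 2.278 kJ
ΔH = q_rxn / n = 17.06 kJ/mol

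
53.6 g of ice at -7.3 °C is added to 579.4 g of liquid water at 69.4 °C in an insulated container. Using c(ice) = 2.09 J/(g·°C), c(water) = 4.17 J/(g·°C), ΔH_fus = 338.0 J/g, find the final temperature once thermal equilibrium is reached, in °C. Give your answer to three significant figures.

T_f = 56.4 °C

Heat to bring ice to 0 °C and melt it: q₁ = 53.6×2.09×7.3 + 53.6×338.0 = 18934.6 J
Heat the water can supply cooling to 0 °C: 579.4×4.17×69.4 = 167677.2 J > q₁, so all ice melts.
Energy balance: 579.4×4.17×(69.4 − T) = 18934.6 + 53.6×4.17×(T − 0)
2416.098(69.4 − T) = 18934.6 + 223.512 T
167677.2 − 18934.6 = 2639.610 T
T = 148742.6 / 2639.610 = 56.35 °C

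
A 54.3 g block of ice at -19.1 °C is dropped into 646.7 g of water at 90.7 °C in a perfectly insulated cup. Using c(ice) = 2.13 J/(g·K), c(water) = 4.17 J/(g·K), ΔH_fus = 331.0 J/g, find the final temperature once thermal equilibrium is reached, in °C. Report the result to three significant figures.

Heat to bring ice to 0 °C and melt it: q₁ = 54.3×2.13×19.1 + 54.3×331.0 = 20182 J
Heat the water can supply cooling to 0 °C: 646.7×4.17×90.7 = 244594 J > q₁, so all ice melts.
Energy balance: 646.7×4.17×(90.7 − T) = 20182 + 54.3×4.17×(T − 0)
2696.739(90.7 − T) = 20182 + 226.431 T
244594 − 20182 = 2923.170 T
T = 224412 / 2923.170 = 76.77 °C

T_f = 76.8 °C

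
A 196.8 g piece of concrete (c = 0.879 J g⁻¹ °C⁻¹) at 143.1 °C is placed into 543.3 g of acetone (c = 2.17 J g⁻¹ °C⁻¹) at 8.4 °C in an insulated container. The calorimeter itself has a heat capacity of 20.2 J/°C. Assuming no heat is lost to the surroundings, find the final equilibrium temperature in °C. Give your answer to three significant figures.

T_f = 25.4 °C

Heat lost by concrete = heat gained by acetone + calorimeter.
(196.8)(0.879)(143.1 − T) = [(543.3)(2.17) + 20.2](T − 8.4)
172.9872 (143.1 − T) = 1199.161 (T − 8.4)
24754 − 172.9872 T = 1199.161 T − 10073
34827 = 1372.1482 T
T = 25.38 °C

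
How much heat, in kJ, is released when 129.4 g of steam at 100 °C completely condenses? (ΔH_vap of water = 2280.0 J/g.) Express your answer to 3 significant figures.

q = 295 kJ

q = m × ΔH_vap = 129.4 × 2280.0 = 295000 J = 295 kJ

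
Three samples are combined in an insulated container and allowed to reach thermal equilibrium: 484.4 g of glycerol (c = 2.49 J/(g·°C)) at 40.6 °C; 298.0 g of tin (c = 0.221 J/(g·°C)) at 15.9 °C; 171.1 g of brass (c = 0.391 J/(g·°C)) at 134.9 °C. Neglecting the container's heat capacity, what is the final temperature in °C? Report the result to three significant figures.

Σ mᵢcᵢ(T − Tᵢ) = 0  ⇒  T = Σ mᵢcᵢTᵢ / Σ mᵢcᵢ
Σ mᵢcᵢ = 484.4×2.49 + 298.0×0.221 + 171.1×0.391 = 1338.9141
Σ mᵢcᵢTᵢ = 1206.156×40.6 + 65.858×15.9 + 66.9001×134.9 = 59042
T = 59042 / 1338.9141 = 44.10 °C

T_f = 44.1 °C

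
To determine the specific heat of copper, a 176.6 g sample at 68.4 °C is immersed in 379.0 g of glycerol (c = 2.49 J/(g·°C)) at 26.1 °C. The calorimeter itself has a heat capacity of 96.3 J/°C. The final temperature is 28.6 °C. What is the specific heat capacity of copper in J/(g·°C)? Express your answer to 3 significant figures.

c = 0.370 J/(g·°C)

q_gained = (379.0 × 2.49 + 96.3) × (28.6 − 26.1) = 2600 J
q_lost = 176.6 × c × (68.4 − 28.6) = 7028.68 c
Set equal: c = 2600 / 7028.68 = 0.370 J/(g·°C)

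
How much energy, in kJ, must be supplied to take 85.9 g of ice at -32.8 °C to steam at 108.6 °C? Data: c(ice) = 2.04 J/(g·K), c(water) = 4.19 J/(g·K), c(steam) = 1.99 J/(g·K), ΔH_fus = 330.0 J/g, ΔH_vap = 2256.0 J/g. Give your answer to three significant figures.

q = 265 kJ

q1 (heat ice -32.8→0.0 °C): 85.9 × 2.04 × 32.8 = 5748 J
q2 (melt at 0 °C): 85.9 × 330.0 = 28347 J
q3 (heat water 0.0→100.0 °C): 85.9 × 4.19 × 100.0 = 35992 J
q4 (vaporize at 100 °C): 85.9 × 2256.0 = 193790 J
q5 (heat steam 100.0→108.6 °C): 85.9 × 1.99 × 8.6 = 1470 J
Total: 5748 + 28347 + 35992 + 193790 + 1470 = 265347 J = 265 kJ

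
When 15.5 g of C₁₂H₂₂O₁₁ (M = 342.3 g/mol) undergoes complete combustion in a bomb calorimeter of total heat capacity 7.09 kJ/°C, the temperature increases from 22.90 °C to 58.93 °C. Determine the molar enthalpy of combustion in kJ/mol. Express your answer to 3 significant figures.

ΔH = -5640 kJ/mol

ΔT = 58.93 − 22.90 = 36.03 °C
q_cal = C_cal × ΔT = 7.09 × 36.03 = 255.4527 kJ
n = 15.5 / 342.3 = 0.04528 mol
q_rxn = −q_cal = -255.4527 kJ
ΔH = -255.4527 / 0.04528 = -5642 kJ/mol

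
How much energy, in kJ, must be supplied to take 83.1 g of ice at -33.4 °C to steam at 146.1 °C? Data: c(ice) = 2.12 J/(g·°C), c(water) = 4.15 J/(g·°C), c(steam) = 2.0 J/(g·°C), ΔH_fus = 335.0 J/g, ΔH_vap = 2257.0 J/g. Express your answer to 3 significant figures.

q = 263 kJ

q1 (heat ice -33.4→0.0 °C): 83.1 × 2.12 × 33.4 = 5884 J
q2 (melt at 0 °C): 83.1 × 335.0 = 27839 J
q3 (heat water 0.0→100.0 °C): 83.1 × 4.15 × 100.0 = 34487 J
q4 (vaporize at 100 °C): 83.1 × 2257.0 = 187557 J
q5 (heat steam 100.0→146.1 °C): 83.1 × 2.0 × 46.1 = 7662 J
Total: 5884 + 27839 + 34487 + 187557 + 7662 = 263429 J = 263 kJ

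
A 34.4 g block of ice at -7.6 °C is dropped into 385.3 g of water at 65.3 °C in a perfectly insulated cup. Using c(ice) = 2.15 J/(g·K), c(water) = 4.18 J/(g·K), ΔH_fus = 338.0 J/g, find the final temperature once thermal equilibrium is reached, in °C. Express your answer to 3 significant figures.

Heat to bring ice to 0 °C and melt it: q₁ = 34.4×2.15×7.6 + 34.4×338.0 = 12189 J
Heat the water can supply cooling to 0 °C: 385.3×4.18×65.3 = 105169 J > q₁, so all ice melts.
Energy balance: 385.3×4.18×(65.3 − T) = 12189 + 34.4×4.18×(T − 0)
1610.554(65.3 − T) = 12189 + 143.792 T
105169 − 12189 = 1754.346 T
T = 92980 / 1754.346 = 53.00 °C

T_f = 53.0 °C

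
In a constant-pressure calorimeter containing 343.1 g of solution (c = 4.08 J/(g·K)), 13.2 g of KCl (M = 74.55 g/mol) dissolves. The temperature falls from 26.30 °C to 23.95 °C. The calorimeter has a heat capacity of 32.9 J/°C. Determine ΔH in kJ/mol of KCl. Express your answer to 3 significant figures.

|ΔT| = |23.95 − 26.30| = 2.35 °C
|q_surr| = (343.1 × 4.08 + 32.9) × 2.35 = 1432.748 × 2.35 = 3367 J
n(KCl) = 13.2 / 74.55 = 0.1771 mol
Temperature fell, so q_rxn = +|q_surr| = 3.367 kJ
ΔH = q_rxn / n = 19.01 kJ/mol

ΔH = 19.0 kJ/mol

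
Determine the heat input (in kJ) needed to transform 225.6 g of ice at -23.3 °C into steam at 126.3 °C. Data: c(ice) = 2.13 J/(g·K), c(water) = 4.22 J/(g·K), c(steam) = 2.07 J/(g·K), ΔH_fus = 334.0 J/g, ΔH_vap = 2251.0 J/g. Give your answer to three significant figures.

q1 (heat ice -23.3→0.0 °C): 225.6 × 2.13 × 23.3 = 11196 J
q2 (melt at 0 °C): 225.6 × 334.0 = 75350 J
q3 (heat water 0.0→100.0 °C): 225.6 × 4.22 × 100.0 = 95203 J
q4 (vaporize at 100 °C): 225.6 × 2251.0 = 507826 J
q5 (heat steam 100.0→126.3 °C): 225.6 × 2.07 × 26.3 = 12282 J
Total: 11196 + 75350 + 95203 + 507826 + 12282 = 701857 J = 702 kJ

q = 702 kJ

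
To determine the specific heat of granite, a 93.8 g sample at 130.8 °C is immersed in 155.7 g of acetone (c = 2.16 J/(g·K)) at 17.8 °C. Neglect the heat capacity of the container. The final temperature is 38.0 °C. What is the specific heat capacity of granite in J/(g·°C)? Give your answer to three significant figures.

c = 0.780 J/(g·°C)

q_gained = (155.7 × 2.16) × (38.0 − 17.8) = 6793.5 J
q_lost = 93.8 × c × (130.8 − 38.0) = 8704.64 c
Set equal: c = 6793.5 / 8704.64 = 0.780 J/(g·°C)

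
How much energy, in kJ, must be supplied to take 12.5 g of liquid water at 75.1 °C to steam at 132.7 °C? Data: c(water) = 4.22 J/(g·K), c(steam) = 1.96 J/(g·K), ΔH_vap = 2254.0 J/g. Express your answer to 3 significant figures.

q = 30.3 kJ

q1 (heat water 75.1→100.0 °C): 12.5 × 4.22 × 24.9 = 1313 J
q2 (vaporize at 100 °C): 12.5 × 2254.0 = 28175 J
q3 (heat steam 100.0→132.7 °C): 12.5 × 1.96 × 32.7 = 801 J
Total: 1313 + 28175 + 801 = 30289 J = 30.3 kJ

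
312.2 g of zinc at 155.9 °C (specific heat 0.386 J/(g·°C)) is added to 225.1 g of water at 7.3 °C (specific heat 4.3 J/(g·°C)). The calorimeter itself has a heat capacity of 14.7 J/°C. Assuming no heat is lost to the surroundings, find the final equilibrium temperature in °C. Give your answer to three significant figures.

Heat lost by zinc = heat gained by water + calorimeter.
(312.2)(0.386)(155.9 − T) = [(225.1)(4.3) + 14.7](T − 7.3)
120.5092 (155.9 − T) = 982.63 (T − 7.3)
18787 − 120.5092 T = 982.63 T − 7173.2
25960.2 = 1103.1392 T
T = 23.53 °C

T_f = 23.5 °C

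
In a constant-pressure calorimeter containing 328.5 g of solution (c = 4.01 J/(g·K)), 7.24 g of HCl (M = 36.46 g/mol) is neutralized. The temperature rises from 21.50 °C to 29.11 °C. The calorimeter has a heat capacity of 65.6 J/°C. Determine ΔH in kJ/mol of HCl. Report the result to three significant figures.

ΔH = -53.0 kJ/mol

|ΔT| = |29.11 − 21.50| = 7.61 °C
|q_surr| = (328.5 × 4.01 + 65.6) × 7.61 = 1382.885 × 7.61 = 10520 J
n(HCl) = 7.24 / 36.46 = 0.1986 mol
Temperature rose, so q_rxn = −|q_surr| = -10.52 kJ
ΔH = q_rxn / n = -52.97 kJ/mol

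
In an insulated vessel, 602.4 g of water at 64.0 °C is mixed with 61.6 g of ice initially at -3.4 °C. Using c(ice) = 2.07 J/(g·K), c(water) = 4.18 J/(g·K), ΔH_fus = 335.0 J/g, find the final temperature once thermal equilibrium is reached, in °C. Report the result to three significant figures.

Heat to bring ice to 0 °C and melt it: q₁ = 61.6×2.07×3.4 + 61.6×335.0 = 21070 J
Heat the water can supply cooling to 0 °C: 602.4×4.18×64.0 = 161154 J > q₁, so all ice melts.
Energy balance: 602.4×4.18×(64.0 − T) = 21070 + 61.6×4.18×(T − 0)
2518.032(64.0 − T) = 21070 + 257.488 T
161154 − 21070 = 2775.520 T
T = 140084 / 2775.520 = 50.47 °C

T_f = 50.5 °C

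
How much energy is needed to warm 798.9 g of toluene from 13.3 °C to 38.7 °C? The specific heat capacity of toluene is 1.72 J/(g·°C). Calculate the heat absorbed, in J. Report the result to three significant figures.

q = m c ΔT = 798.9 × 1.72 × (38.7 − 13.3)
q = 798.9 × 1.72 × 25.4 = 34900 J

q = 34900 J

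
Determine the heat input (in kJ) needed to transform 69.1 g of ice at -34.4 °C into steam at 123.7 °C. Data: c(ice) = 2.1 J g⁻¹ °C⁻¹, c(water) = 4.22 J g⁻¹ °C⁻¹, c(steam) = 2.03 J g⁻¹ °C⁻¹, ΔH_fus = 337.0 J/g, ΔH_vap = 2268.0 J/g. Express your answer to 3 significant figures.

q = 217 kJ

q1 (heat ice -34.4→0.0 °C): 69.1 × 2.1 × 34.4 = 4992 J
q2 (melt at 0 °C): 69.1 × 337.0 = 23287 J
q3 (heat water 0.0→100.0 °C): 69.1 × 4.22 × 100.0 = 29160 J
q4 (vaporize at 100 °C): 69.1 × 2268.0 = 156719 J
q5 (heat steam 100.0→123.7 °C): 69.1 × 2.03 × 23.7 = 3324 J
Total: 4992 + 23287 + 29160 + 156719 + 3324 = 217482 J = 217 kJ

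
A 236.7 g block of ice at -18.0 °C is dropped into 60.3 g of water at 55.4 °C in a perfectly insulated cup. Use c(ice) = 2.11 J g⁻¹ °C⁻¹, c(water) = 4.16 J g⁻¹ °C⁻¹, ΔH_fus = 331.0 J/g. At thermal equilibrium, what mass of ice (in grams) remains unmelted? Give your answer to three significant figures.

m_ice remaining = 222 g

Heat to warm all ice to 0 °C: 236.7×2.11×18.0 = 8989.9 J
Heat released by water cooling to 0 °C: 60.3×4.16×55.4 = 13897 J
13897 J < 8989.9 + 236.7×331.0 = 87337.6 J, so not all ice melts; final T = 0 °C.
Heat left for melting: 13897 − 8989.9 = 4907.1 J
Mass melted = 4907.1 / 331.0 = 14.83 g
Ice remaining = 236.7 − 14.83 = 221.87 g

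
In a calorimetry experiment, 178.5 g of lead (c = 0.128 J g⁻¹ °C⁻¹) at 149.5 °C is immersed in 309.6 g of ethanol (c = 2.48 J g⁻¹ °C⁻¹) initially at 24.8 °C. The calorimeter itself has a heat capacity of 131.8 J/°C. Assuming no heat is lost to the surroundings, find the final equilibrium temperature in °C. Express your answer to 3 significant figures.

Heat lost by lead = heat gained by ethanol + calorimeter.
(178.5)(0.128)(149.5 − T) = [(309.6)(2.48) + 131.8](T − 24.8)
22.848 (149.5 − T) = 899.608 (T − 24.8)
3415.8 − 22.848 T = 899.608 T − 22310
25725.8 = 922.456 T
T = 27.89 °C

T_f = 27.9 °C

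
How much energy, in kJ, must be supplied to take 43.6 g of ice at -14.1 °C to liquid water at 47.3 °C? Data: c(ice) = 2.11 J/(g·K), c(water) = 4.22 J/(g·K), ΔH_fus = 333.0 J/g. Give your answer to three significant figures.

q1 (heat ice -14.1→0.0 °C): 43.6 × 2.11 × 14.1 = 1297 J
q2 (melt at 0 °C): 43.6 × 333.0 = 14519 J
q3 (heat water 0.0→47.3 °C): 43.6 × 4.22 × 47.3 = 8703 J
Total: 1297 + 14519 + 8703 = 24519 J = 24.5 kJ

q = 24.5 kJ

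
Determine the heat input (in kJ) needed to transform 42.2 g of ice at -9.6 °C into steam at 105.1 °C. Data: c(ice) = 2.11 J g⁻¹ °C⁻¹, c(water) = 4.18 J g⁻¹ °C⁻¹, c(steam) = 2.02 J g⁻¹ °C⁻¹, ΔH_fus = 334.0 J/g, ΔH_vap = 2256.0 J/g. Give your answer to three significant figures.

q = 128 kJ

q1 (heat ice -9.6→0.0 °C): 42.2 × 2.11 × 9.6 = 855 J
q2 (melt at 0 °C): 42.2 × 334.0 = 14095 J
q3 (heat water 0.0→100.0 °C): 42.2 × 4.18 × 100.0 = 17640 J
q4 (vaporize at 100 °C): 42.2 × 2256.0 = 95203 J
q5 (heat steam 100.0→105.1 °C): 42.2 × 2.02 × 5.1 = 435 J
Total: 855 + 14095 + 17640 + 95203 + 435 = 128228 J = 128 kJ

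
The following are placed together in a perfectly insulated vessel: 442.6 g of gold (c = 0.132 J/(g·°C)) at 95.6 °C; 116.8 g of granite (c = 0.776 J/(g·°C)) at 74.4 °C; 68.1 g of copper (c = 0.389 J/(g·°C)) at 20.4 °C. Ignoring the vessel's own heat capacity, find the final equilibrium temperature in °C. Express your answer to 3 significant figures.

T_f = 73.3 °C

Σ mᵢcᵢ(T − Tᵢ) = 0  ⇒  T = Σ mᵢcᵢTᵢ / Σ mᵢcᵢ
Σ mᵢcᵢ = 442.6×0.132 + 116.8×0.776 + 68.1×0.389 = 175.5509
Σ mᵢcᵢTᵢ = 58.4232×95.6 + 90.6368×74.4 + 26.4909×20.4 = 12869
T = 12869 / 175.5509 = 73.31 °C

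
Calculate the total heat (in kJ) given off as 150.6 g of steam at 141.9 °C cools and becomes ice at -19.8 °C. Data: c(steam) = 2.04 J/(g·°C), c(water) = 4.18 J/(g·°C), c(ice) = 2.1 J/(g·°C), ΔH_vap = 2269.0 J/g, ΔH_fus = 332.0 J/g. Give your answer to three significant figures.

q1 (cool steam 141.9→100 °C): 150.6 × 2.04 × 41.9 = 12873 J
q2 (condense at 100 °C): 150.6 × 2269.0 = 341711 J
q3 (cool water 100→0 °C): 150.6 × 4.18 × 100.0 = 62951 J
q4 (freeze at 0 °C): 150.6 × 332.0 = 49999 J
q5 (cool ice 0→-19.8 °C): 150.6 × 2.1 × 19.8 = 6262 J
Total: 12873 + 341711 + 62951 + 49999 + 6262 = 473796 J = 474 kJ

q = 474 kJ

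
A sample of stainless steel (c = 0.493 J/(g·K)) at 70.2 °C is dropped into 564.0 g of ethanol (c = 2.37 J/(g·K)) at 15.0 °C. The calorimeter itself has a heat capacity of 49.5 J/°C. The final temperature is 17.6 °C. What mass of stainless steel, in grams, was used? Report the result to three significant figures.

q_gained = (564.0 × 2.37 + 49.5) × (17.6 − 15.0) = 3604 J
q_lost = m × 0.493 × (70.2 − 17.6) = 25.9318 m
m = 3604 / 25.9318 = 139 g

m = 139 g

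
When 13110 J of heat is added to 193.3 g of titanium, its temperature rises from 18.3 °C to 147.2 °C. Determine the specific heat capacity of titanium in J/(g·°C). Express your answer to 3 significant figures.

c = 0.526 J/(g·°C)

c = q / (m ΔT) = 13110 / (193.3 × 128.9)
c = 13110 / 24916.37 = 0.526 J/(g·°C)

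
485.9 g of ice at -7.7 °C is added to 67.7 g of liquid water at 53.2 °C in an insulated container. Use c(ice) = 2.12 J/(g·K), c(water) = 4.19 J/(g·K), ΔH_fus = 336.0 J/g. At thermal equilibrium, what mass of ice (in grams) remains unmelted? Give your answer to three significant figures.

Heat to warm all ice to 0 °C: 485.9×2.12×7.7 = 7931.8 J
Heat released by water cooling to 0 °C: 67.7×4.19×53.2 = 15091 J
15091 J < 7931.8 + 485.9×336.0 = 171194.2 J, so not all ice melts; final T = 0 °C.
Heat left for melting: 15091 − 7931.8 = 7159.2 J
Mass melted = 7159.2 / 336.0 = 21.31 g
Ice remaining = 485.9 − 21.31 = 464.59 g

m_ice remaining = 465 g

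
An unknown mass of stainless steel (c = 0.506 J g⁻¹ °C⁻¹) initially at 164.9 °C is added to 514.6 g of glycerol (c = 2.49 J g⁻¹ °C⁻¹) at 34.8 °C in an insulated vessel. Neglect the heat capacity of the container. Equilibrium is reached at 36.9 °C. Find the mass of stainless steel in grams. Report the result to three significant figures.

m = 41.5 g

q_gained = (514.6 × 2.49) × (36.9 − 34.8) = 2691 J
q_lost = m × 0.506 × (164.9 − 36.9) = 64.768 m
m = 2691 / 64.768 = 41.5 g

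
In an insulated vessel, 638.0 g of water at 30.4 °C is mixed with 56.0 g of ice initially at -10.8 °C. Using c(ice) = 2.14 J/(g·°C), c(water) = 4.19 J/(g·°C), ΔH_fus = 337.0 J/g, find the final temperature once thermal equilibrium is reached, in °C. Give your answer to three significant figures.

Heat to bring ice to 0 °C and melt it: q₁ = 56.0×2.14×10.8 + 56.0×337.0 = 20166 J
Heat the water can supply cooling to 0 °C: 638.0×4.19×30.4 = 81265.9 J > q₁, so all ice melts.
Energy balance: 638.0×4.19×(30.4 − T) = 20166 + 56.0×4.19×(T − 0)
2673.22(30.4 − T) = 20166 + 234.64 T
81265.9 − 20166 = 2907.86 T
T = 61099.9 / 2907.86 = 21.01 °C

T_f = 21.0 °C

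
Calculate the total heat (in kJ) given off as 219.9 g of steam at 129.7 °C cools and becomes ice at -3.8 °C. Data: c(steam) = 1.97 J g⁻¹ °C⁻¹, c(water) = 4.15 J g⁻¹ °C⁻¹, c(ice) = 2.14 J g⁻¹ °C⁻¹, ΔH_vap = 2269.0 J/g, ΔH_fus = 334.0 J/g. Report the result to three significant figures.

q = 678 kJ

q1 (cool steam 129.7→100 °C): 219.9 × 1.97 × 29.7 = 12866 J
q2 (condense at 100 °C): 219.9 × 2269.0 = 498953 J
q3 (cool water 100→0 °C): 219.9 × 4.15 × 100.0 = 91259 J
q4 (freeze at 0 °C): 219.9 × 334.0 = 73447 J
q5 (cool ice 0→-3.8 °C): 219.9 × 2.14 × 3.8 = 1788 J
Total: 12866 + 498953 + 91259 + 73447 + 1788 = 678313 J = 678 kJ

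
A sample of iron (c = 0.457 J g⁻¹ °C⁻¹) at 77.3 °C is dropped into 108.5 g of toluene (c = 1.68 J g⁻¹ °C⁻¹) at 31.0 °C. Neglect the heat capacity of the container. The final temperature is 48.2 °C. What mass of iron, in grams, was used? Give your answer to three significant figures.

m = 236 g

q_gained = (108.5 × 1.68) × (48.2 − 31.0) = 3135 J
q_lost = m × 0.457 × (77.3 − 48.2) = 13.2987 m
m = 3135 / 13.2987 = 236 g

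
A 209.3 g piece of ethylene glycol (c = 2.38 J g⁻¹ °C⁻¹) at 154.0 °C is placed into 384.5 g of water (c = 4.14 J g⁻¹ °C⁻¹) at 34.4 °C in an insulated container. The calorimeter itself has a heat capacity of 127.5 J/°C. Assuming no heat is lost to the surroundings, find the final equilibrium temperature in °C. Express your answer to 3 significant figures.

Heat lost by ethylene glycol = heat gained by water + calorimeter.
(209.3)(2.38)(154.0 − T) = [(384.5)(4.14) + 127.5](T − 34.4)
498.134 (154.0 − T) = 1719.33 (T − 34.4)
76713 − 498.134 T = 1719.33 T − 59145
135858 = 2217.464 T
T = 61.27 °C

T_f = 61.3 °C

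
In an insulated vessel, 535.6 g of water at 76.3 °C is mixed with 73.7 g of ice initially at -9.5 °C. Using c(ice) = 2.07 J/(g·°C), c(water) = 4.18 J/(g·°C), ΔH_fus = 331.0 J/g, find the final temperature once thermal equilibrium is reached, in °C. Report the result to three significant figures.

T_f = 56.9 °C

Heat to bring ice to 0 °C and melt it: q₁ = 73.7×2.07×9.5 + 73.7×331.0 = 25844 J
Heat the water can supply cooling to 0 °C: 535.6×4.18×76.3 = 170821 J > q₁, so all ice melts.
Energy balance: 535.6×4.18×(76.3 − T) = 25844 + 73.7×4.18×(T − 0)
2238.808(76.3 − T) = 25844 + 308.066 T
170821 − 25844 = 2546.874 T
T = 144977 / 2546.874 = 56.92 °C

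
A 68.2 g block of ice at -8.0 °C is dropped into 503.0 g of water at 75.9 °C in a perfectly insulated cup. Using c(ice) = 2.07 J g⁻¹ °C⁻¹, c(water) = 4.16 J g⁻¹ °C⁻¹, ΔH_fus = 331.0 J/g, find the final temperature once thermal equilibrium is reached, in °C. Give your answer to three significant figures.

Heat to bring ice to 0 °C and melt it: q₁ = 68.2×2.07×8.0 + 68.2×331.0 = 23704 J
Heat the water can supply cooling to 0 °C: 503.0×4.16×75.9 = 158819 J > q₁, so all ice melts.
Energy balance: 503.0×4.16×(75.9 − T) = 23704 + 68.2×4.16×(T − 0)
2092.48(75.9 − T) = 23704 + 283.712 T
158819 − 23704 = 2376.192 T
T = 135115 / 2376.192 = 56.86 °C

T_f = 56.9 °C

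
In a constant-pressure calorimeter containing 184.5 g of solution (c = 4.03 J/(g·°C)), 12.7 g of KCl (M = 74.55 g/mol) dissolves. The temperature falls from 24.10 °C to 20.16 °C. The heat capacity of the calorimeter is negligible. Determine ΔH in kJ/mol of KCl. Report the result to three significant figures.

|ΔT| = |20.16 − 24.10| = 3.94 °C
|q_surr| = (184.5 × 4.03) × 3.94 = 743.535 × 3.94 = 2930 J
n(KCl) = 12.7 / 74.55 = 0.1704 mol
Temperature fell, so q_rxn = +|q_surr| = 2.930 kJ
ΔH = q_rxn / n = 17.19 kJ/mol

ΔH = 17.2 kJ/mol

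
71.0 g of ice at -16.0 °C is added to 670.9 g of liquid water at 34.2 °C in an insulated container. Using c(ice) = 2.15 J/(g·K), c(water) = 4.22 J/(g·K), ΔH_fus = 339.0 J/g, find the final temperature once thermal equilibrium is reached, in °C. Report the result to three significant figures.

Heat to bring ice to 0 °C and melt it: q₁ = 71.0×2.15×16.0 + 71.0×339.0 = 26511 J
Heat the water can supply cooling to 0 °C: 670.9×4.22×34.2 = 96827.0 J > q₁, so all ice melts.
Energy balance: 670.9×4.22×(34.2 − T) = 26511 + 71.0×4.22×(T − 0)
2831.198(34.2 − T) = 26511 + 299.62 T
96827.0 − 26511 = 3130.818 T
T = 70316.0 / 3130.818 = 22.46 °C

T_f = 22.5 °C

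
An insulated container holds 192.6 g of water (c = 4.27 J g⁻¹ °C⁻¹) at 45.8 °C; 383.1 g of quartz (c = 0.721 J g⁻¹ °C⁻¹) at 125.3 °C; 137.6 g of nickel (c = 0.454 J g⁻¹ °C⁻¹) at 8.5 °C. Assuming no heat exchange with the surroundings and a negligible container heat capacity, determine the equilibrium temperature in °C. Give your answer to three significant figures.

Σ mᵢcᵢ(T − Tᵢ) = 0  ⇒  T = Σ mᵢcᵢTᵢ / Σ mᵢcᵢ
Σ mᵢcᵢ = 192.6×4.27 + 383.1×0.721 + 137.6×0.454 = 1161.0875
Σ mᵢcᵢTᵢ = 822.402×45.8 + 276.2151×125.3 + 62.4704×8.5 = 72807
T = 72807 / 1161.0875 = 62.71 °C

T_f = 62.7 °C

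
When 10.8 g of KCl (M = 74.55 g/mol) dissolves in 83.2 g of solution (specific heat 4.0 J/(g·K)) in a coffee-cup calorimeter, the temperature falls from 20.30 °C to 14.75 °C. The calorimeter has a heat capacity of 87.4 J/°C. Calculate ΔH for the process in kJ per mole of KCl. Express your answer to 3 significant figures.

|ΔT| = |14.75 − 20.30| = 5.55 °C
|q_surr| = (83.2 × 4.0 + 87.4) × 5.55 = 420.2 × 5.55 = 2332 J
n(KCl) = 10.8 / 74.55 = 0.1449 mol
Temperature fell, so q_rxn = +|q_surr| = 2.332 kJ
ΔH = q_rxn / n = 16.09 kJ/mol

ΔH = 16.1 kJ/mol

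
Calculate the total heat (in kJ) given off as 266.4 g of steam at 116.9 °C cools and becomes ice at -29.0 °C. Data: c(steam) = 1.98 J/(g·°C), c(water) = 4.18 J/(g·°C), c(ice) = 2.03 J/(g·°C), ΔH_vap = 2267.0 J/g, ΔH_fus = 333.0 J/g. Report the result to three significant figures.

q1 (cool steam 116.9→100 °C): 266.4 × 1.98 × 16.9 = 8914 J
q2 (condense at 100 °C): 266.4 × 2267.0 = 603929 J
q3 (cool water 100→0 °C): 266.4 × 4.18 × 100.0 = 111355 J
q4 (freeze at 0 °C): 266.4 × 333.0 = 88711 J
q5 (cool ice 0→-29.0 °C): 266.4 × 2.03 × 29.0 = 15683 J
Total: 8914 + 603929 + 111355 + 88711 + 15683 = 828592 J = 829 kJ

q = 829 kJ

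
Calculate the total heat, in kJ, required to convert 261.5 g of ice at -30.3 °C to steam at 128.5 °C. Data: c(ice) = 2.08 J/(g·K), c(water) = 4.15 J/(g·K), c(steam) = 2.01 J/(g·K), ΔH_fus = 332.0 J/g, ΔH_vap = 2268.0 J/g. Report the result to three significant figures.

q = 820 kJ

q1 (heat ice -30.3→0.0 °C): 261.5 × 2.08 × 30.3 = 16481 J
q2 (melt at 0 °C): 261.5 × 332.0 = 86818 J
q3 (heat water 0.0→100.0 °C): 261.5 × 4.15 × 100.0 = 108523 J
q4 (vaporize at 100 °C): 261.5 × 2268.0 = 593082 J
q5 (heat steam 100.0→128.5 °C): 261.5 × 2.01 × 28.5 = 14980 J
Total: 16481 + 86818 + 108523 + 593082 + 14980 = 819884 J = 820 kJ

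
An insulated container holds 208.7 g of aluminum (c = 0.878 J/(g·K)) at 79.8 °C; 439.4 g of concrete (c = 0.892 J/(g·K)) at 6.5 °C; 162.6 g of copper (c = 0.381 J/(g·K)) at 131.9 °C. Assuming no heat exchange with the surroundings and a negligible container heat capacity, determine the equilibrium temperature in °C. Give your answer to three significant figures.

Σ mᵢcᵢ(T − Tᵢ) = 0  ⇒  T = Σ mᵢcᵢTᵢ / Σ mᵢcᵢ
Σ mᵢcᵢ = 208.7×0.878 + 439.4×0.892 + 162.6×0.381 = 637.1340
Σ mᵢcᵢTᵢ = 183.2386×79.8 + 391.9448×6.5 + 61.9506×131.9 = 25341
T = 25341 / 637.1340 = 39.77 °C

T_f = 39.8 °C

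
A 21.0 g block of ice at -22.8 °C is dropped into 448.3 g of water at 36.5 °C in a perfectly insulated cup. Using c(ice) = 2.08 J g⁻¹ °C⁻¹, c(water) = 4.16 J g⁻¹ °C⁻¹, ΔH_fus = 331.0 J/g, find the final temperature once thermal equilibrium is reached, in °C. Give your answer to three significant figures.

T_f = 30.8 °C

Heat to bring ice to 0 °C and melt it: q₁ = 21.0×2.08×22.8 + 21.0×331.0 = 7946.9 J
Heat the water can supply cooling to 0 °C: 448.3×4.16×36.5 = 68069.9 J > q₁, so all ice melts.
Energy balance: 448.3×4.16×(36.5 − T) = 7946.9 + 21.0×4.16×(T − 0)
1864.928(36.5 − T) = 7946.9 + 87.36 T
68069.9 − 7946.9 = 1952.288 T
T = 60123.0 / 1952.288 = 30.80 °C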